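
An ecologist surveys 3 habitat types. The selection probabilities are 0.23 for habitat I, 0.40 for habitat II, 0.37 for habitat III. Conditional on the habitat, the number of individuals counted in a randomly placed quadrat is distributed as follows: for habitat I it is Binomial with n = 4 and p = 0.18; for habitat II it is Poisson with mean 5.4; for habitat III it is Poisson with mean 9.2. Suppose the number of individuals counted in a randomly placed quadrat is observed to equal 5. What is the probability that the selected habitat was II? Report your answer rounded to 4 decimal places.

0.7710

Likelihoods P(X=5 | ·): I: 0; II: 0.172821; III: 0.0554943.
Posterior ∝ prior × likelihood. Numerator for II: 0.4·0.172821 = 0.0691285.
Normalizing constant: 0.23·0 + 0.4·0.172821 + 0.37·0.0554943 = 0.0896614.
P(II | observation) = 0.0691285 / 0.0896614 = 0.770995.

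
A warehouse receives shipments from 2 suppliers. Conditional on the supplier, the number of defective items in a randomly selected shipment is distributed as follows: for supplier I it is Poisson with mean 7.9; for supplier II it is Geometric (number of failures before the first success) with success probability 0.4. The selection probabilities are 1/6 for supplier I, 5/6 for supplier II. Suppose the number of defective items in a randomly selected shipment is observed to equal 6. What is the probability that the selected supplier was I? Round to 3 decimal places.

0.573

Likelihoods P(X=6 | ·): I: 0.125171; II: 0.0186624.
Posterior ∝ prior × likelihood. Numerator for I: 0.166667·0.125171 = 0.0208618.
Normalizing constant: 0.166667·0.125171 + 0.833333·0.0186624 = 0.0364138.
P(I | observation) = 0.0208618 / 0.0364138 = 0.57291.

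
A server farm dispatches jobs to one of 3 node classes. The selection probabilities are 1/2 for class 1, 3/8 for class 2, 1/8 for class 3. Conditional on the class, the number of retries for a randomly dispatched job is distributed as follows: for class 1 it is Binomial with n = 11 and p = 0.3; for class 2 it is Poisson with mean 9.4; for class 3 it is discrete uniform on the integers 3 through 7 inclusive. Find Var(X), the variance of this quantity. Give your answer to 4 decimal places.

12.9950

Per component, 1: μ=3.3, E[X²]=13.2; 2: μ=9.4, E[X²]=97.76; 3: μ=5, E[X²]=27.
E[X] = 0.5·3.3 + 0.375·9.4 + 0.125·5 = 5.8.
E[X²] = 0.5·13.2 + 0.375·97.76 + 0.125·27 = 46.635.
Var(X) = E[X²] − (E[X])² = 46.635 − 33.64 = 12.995.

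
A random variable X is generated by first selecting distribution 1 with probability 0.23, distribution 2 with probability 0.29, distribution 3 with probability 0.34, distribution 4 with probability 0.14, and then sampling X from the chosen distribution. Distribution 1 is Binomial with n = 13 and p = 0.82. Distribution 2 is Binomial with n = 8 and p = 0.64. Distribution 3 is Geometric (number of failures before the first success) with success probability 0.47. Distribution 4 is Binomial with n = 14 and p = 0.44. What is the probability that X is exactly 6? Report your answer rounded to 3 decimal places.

Conditional on each component, P(X = 6): 1: 0.0031938; 2: 0.249369; 3: 0.0104172; 4: 0.210754.
By total probability, P(X = 6) = 0.23·0.0031938 + 0.29·0.249369 + 0.34·0.0104172 + 0.14·0.210754 = 0.106099.

0.106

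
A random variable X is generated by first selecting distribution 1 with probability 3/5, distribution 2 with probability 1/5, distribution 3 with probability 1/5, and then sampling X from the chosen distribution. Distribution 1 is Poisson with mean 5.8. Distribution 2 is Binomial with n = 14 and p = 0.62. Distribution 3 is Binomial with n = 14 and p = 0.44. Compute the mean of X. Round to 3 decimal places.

Component means — 1: 5.8; 2: 8.68; 3: 6.16.
E[X] = 0.6·5.8 + 0.2·8.68 + 0.2·6.16 = 6.448.

6.448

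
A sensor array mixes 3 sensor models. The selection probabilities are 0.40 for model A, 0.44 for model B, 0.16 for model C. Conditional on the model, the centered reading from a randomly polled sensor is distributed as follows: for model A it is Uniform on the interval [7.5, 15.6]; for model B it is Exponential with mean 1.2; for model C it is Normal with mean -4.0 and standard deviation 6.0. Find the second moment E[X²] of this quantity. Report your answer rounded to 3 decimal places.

For each component E[X²] = Var + (mean)², giving A: 138.87; B: 2.88; C: 52.
Overall E[X²] = 0.4·138.87 + 0.44·2.88 + 0.16·52 = 65.1352.

65.135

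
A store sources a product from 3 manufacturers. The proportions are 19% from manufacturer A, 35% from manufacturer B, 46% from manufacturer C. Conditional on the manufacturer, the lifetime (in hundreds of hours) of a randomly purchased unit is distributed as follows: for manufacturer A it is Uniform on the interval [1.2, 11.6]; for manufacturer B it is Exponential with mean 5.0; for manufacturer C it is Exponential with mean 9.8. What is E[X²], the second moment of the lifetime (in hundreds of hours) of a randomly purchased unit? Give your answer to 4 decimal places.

For each component E[X²] = Var + (mean)², giving A: 49.9733; B: 50; C: 192.08.
Overall E[X²] = 0.19·49.9733 + 0.35·50 + 0.46·192.08 = 115.352.

115.3517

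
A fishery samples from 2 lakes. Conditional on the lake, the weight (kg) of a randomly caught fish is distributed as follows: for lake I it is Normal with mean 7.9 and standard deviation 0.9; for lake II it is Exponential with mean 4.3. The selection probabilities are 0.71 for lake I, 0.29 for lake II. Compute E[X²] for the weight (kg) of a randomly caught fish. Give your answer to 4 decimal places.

For each component E[X²] = Var + (mean)², giving I: 63.22; II: 36.98.
Overall E[X²] = 0.71·63.22 + 0.29·36.98 = 55.6104.

55.6104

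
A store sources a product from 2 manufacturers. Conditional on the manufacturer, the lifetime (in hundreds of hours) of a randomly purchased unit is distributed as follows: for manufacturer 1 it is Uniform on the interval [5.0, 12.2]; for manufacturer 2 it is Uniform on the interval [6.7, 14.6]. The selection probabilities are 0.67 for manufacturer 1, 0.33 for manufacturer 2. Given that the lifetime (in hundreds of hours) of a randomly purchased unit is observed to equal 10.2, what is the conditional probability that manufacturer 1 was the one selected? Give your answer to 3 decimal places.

0.690

Likelihoods f(10.2 | ·): 1: 0.138889; 2: 0.126582.
Posterior ∝ prior × likelihood. Numerator for 1: 0.67·0.138889 = 0.0930556.
Normalizing constant: 0.67·0.138889 + 0.33·0.126582 = 0.134828.
P(1 | observation) = 0.0930556 / 0.134828 = 0.690181.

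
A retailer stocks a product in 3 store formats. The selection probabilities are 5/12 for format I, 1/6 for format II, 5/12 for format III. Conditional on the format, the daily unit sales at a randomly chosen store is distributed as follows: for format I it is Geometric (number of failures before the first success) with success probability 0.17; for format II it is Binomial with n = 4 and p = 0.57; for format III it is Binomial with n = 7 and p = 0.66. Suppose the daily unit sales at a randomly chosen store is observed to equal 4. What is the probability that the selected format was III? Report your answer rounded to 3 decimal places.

Likelihoods P(X=4 | ·): I: 0.0806791; II: 0.10556; III: 0.261024.
Posterior ∝ prior × likelihood. Numerator for III: 0.416667·0.261024 = 0.10876.
Normalizing constant: 0.416667·0.0806791 + 0.166667·0.10556 + 0.416667·0.261024 = 0.15997.
P(III | observation) = 0.10876 / 0.15997 = 0.679879.

0.680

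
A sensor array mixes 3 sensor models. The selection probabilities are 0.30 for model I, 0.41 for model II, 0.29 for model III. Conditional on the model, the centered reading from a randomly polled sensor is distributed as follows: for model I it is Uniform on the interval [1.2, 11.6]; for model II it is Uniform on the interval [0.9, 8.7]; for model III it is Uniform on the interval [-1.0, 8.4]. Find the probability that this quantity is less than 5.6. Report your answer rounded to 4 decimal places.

0.5776

Conditional on each model, P(X < 5.6): I: 0.423077; II: 0.602564; III: 0.702128.
By total probability, P(X < 5.6) = 0.3·0.423077 + 0.41·0.602564 + 0.29·0.702128 = 0.577591.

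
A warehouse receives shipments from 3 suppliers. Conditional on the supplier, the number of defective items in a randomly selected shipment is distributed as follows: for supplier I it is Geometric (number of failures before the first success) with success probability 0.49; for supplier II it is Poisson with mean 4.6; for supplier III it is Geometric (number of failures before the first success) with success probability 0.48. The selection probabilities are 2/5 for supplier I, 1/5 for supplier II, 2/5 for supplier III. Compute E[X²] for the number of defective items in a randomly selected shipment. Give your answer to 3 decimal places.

For each component E[X²] = Var + (mean)², giving I: 3.20741; II: 25.76; III: 3.43056.
Overall E[X²] = 0.4·3.20741 + 0.2·25.76 + 0.4·3.43056 = 7.80719.

7.807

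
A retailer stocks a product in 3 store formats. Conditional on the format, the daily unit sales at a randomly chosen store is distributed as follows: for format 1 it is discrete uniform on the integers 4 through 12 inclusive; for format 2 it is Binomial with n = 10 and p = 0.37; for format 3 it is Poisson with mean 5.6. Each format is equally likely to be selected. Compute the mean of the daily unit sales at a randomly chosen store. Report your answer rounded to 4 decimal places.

5.7667

Component means — 1: 8; 2: 3.7; 3: 5.6.
E[X] = 0.333333·8 + 0.333333·3.7 + 0.333333·5.6 = 5.76667.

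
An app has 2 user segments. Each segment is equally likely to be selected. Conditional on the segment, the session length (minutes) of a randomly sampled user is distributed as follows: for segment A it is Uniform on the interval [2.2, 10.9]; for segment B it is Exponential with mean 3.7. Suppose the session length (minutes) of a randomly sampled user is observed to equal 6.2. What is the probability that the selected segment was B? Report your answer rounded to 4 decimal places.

Likelihoods f(6.2 | ·): A: 0.114943; B: 0.0505896.
Posterior ∝ prior × likelihood. Numerator for B: 0.5·0.0505896 = 0.0252948.
Normalizing constant: 0.5·0.114943 + 0.5·0.0505896 = 0.0827661.
P(B | observation) = 0.0252948 / 0.0827661 = 0.305618.

0.3056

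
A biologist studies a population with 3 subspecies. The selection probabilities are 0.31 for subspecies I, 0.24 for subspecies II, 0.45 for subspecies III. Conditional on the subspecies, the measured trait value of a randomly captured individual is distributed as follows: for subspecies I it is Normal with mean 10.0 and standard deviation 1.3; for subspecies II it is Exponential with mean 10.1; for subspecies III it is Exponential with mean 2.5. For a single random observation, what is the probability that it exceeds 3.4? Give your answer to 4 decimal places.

0.5969

Conditional on each subspecies, P(X > 3.4): I: 1; II: 0.71417; III: 0.256661.
By total probability, P(X > 3.4) = 0.31·1 + 0.24·0.71417 + 0.45·0.256661 = 0.596898.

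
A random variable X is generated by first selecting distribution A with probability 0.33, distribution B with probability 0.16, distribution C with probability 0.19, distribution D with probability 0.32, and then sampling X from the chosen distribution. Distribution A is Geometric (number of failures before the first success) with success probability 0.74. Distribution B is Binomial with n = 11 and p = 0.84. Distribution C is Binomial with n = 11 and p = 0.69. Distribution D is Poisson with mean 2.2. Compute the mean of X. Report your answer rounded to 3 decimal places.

3.740

Component means — A: 0.351351; B: 9.24; C: 7.59; D: 2.2.
E[X] = 0.33·0.351351 + 0.16·9.24 + 0.19·7.59 + 0.32·2.2 = 3.74045.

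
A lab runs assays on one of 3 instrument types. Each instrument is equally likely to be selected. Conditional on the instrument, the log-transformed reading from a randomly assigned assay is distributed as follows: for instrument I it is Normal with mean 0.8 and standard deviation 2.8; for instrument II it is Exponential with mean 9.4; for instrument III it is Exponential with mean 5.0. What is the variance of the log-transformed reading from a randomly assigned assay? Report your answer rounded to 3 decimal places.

Per component, I: μ=0.8, E[X²]=8.48; II: μ=9.4, E[X²]=176.72; III: μ=5, E[X²]=50.
E[X] = 0.333333·0.8 + 0.333333·9.4 + 0.333333·5 = 5.06667.
E[X²] = 0.333333·8.48 + 0.333333·176.72 + 0.333333·50 = 78.4.
Var(X) = E[X²] − (E[X])² = 78.4 − 25.6711 = 52.7289.

52.729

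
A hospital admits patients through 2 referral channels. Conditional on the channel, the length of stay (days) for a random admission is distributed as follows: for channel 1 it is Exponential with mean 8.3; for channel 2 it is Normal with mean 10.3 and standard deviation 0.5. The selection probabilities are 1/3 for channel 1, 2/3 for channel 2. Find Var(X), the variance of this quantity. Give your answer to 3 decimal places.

24.019

Per component, 1: μ=8.3, E[X²]=137.78; 2: μ=10.3, E[X²]=106.34.
E[X] = 0.333333·8.3 + 0.666667·10.3 = 9.63333.
E[X²] = 0.333333·137.78 + 0.666667·106.34 = 116.82.
Var(X) = E[X²] − (E[X])² = 116.82 − 92.8011 = 24.0189.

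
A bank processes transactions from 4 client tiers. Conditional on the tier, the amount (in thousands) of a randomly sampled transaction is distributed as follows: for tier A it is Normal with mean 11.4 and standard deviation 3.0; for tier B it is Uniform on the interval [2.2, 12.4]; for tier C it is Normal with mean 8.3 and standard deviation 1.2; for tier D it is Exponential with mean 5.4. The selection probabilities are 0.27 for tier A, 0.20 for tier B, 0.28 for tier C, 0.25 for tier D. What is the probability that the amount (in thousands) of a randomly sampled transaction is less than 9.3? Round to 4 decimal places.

Conditional on each tier, P(X < 9.3): A: 0.241964; B: 0.696078; C: 0.797672; D: 0.821331.
By total probability, P(X < 9.3) = 0.27·0.241964 + 0.2·0.696078 + 0.28·0.797672 + 0.25·0.821331 = 0.633227.

0.6332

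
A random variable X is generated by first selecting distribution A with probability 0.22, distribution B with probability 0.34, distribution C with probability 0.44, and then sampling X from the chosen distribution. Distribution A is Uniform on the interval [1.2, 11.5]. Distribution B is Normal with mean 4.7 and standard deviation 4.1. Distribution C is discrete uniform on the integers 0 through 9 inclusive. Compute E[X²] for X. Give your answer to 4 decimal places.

36.5819

For each component E[X²] = Var + (mean)², giving A: 49.1633; B: 38.9; C: 28.5.
Overall E[X²] = 0.22·49.1633 + 0.34·38.9 + 0.44·28.5 = 36.5819.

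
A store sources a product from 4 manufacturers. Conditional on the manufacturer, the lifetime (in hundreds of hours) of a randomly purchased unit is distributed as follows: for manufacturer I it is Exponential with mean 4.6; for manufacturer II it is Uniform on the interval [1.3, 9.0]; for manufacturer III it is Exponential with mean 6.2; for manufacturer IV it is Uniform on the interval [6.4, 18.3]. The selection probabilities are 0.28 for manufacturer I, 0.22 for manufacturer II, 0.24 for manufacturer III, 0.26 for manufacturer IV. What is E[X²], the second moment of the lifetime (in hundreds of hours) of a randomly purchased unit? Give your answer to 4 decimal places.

For each component E[X²] = Var + (mean)², giving I: 42.32; II: 31.4633; III: 76.88; IV: 164.323.
Overall E[X²] = 0.28·42.32 + 0.22·31.4633 + 0.24·76.88 + 0.26·164.323 = 79.9468.

79.9468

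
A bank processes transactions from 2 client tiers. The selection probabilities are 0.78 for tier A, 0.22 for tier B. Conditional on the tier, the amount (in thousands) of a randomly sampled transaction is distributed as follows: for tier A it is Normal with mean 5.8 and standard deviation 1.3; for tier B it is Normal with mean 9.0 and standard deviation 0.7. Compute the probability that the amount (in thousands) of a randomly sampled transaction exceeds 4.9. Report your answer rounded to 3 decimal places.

Conditional on each tier, P(X > 4.9): A: 0.755628; B: 1.
By total probability, P(X > 4.9) = 0.78·0.755628 + 0.22·1 = 0.80939.

0.809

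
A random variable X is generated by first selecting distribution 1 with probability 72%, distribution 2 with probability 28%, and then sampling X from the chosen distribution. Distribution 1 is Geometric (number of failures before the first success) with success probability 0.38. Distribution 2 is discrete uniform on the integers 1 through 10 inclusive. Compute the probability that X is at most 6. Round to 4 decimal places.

0.8626

Conditional on each component, P(X ≤ 6): 1: 0.964784; 2: 0.6.
By total probability, P(X ≤ 6) = 0.72·0.964784 + 0.28·0.6 = 0.862644.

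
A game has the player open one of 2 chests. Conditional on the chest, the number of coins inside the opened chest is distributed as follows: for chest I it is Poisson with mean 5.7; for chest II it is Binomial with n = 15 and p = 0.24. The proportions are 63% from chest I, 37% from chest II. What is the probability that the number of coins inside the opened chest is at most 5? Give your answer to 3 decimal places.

Conditional on each chest, P(X ≤ 5): I: 0.494985; II: 0.87276.
By total probability, P(X ≤ 5) = 0.63·0.494985 + 0.37·0.87276 = 0.634762.

0.635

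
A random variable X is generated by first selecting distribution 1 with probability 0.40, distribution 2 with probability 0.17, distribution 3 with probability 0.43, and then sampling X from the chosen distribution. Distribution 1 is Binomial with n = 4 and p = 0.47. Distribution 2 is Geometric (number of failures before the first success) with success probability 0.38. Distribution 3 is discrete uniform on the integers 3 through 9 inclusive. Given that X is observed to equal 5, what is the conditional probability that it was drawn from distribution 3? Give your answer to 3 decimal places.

Likelihoods P(X=5 | ·): 1: 0; 2: 0.034813; 3: 0.142857.
Posterior ∝ prior × likelihood. Numerator for 3: 0.43·0.142857 = 0.0614286.
Normalizing constant: 0.4·0 + 0.17·0.034813 + 0.43·0.142857 = 0.0673468.
P(3 | observation) = 0.0614286 / 0.0673468 = 0.912123.

0.912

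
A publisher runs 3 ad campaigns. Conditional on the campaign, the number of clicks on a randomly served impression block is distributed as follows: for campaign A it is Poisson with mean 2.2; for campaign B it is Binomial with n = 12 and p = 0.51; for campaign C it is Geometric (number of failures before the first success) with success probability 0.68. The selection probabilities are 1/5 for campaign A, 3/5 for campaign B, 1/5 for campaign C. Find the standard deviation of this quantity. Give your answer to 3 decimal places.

2.859

Per component, A: μ=2.2, E[X²]=7.04; B: μ=6.12, E[X²]=40.4532; C: μ=0.470588, E[X²]=0.913495.
E[X] = 0.2·2.2 + 0.6·6.12 + 0.2·0.470588 = 4.20612.
E[X²] = 0.2·7.04 + 0.6·40.4532 + 0.2·0.913495 = 25.8626.
Var(X) = E[X²] − (E[X])² = 25.8626 − 17.6914 = 8.17119.
SD(X) = √8.17119 = 2.85853.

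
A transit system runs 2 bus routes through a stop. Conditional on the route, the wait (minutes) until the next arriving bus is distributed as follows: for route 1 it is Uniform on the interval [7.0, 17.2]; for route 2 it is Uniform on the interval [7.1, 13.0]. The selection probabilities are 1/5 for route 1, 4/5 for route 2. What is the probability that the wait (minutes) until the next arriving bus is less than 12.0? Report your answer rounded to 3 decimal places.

Conditional on each route, P(X < 12.0): 1: 0.490196; 2: 0.830508.
By total probability, P(X < 12.0) = 0.2·0.490196 + 0.8·0.830508 = 0.762446.

0.762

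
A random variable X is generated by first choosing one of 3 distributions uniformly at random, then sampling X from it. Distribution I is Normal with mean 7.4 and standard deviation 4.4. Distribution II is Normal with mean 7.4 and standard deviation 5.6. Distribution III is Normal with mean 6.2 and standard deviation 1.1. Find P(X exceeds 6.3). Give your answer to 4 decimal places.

0.5468

Conditional on each component, P(X > 6.3): I: 0.598706; II: 0.577863; III: 0.463782.
By total probability, P(X > 6.3) = 0.333333·0.598706 + 0.333333·0.577863 + 0.333333·0.463782 = 0.546784.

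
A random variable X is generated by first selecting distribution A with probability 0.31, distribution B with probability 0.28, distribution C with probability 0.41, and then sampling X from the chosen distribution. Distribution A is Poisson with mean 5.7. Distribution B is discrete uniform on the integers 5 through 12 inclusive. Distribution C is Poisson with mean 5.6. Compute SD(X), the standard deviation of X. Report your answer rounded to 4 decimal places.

Per component, A: μ=5.7, E[X²]=38.19; B: μ=8.5, E[X²]=77.5; C: μ=5.6, E[X²]=36.96.
E[X] = 0.31·5.7 + 0.28·8.5 + 0.41·5.6 = 6.443.
E[X²] = 0.31·38.19 + 0.28·77.5 + 0.41·36.96 = 48.6925.
Var(X) = E[X²] − (E[X])² = 48.6925 − 41.5122 = 7.18025.
SD(X) = √7.18025 = 2.6796.

2.6796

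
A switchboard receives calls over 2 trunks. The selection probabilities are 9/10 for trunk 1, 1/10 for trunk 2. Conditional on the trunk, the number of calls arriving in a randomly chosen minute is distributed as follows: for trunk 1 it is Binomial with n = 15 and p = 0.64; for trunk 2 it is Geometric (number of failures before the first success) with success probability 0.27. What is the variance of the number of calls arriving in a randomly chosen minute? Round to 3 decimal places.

8.392

Per component, 1: μ=9.6, E[X²]=95.616; 2: μ=2.7037, E[X²]=17.3237.
E[X] = 0.9·9.6 + 0.1·2.7037 = 8.91037.
E[X²] = 0.9·95.616 + 0.1·17.3237 = 87.7868.
Var(X) = E[X²] − (E[X])² = 87.7868 − 79.3947 = 8.39207.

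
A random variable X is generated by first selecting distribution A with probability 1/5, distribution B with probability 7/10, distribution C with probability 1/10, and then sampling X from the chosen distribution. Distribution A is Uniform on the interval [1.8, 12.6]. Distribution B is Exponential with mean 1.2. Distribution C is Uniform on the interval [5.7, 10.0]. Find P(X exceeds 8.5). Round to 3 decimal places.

0.111

Conditional on each component, P(X > 8.5): A: 0.37963; B: 0.000838972; C: 0.348837.
By total probability, P(X > 8.5) = 0.2·0.37963 + 0.7·0.000838972 + 0.1·0.348837 = 0.111397.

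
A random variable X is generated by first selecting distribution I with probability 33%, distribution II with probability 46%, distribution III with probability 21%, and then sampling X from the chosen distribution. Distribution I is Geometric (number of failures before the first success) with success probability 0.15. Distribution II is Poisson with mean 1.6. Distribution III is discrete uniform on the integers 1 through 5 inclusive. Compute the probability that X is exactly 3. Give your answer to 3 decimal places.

0.136

Conditional on each component, P(X = 3): I: 0.0921187; II: 0.137828; III: 0.2.
By total probability, P(X = 3) = 0.33·0.0921187 + 0.46·0.137828 + 0.21·0.2 = 0.1358.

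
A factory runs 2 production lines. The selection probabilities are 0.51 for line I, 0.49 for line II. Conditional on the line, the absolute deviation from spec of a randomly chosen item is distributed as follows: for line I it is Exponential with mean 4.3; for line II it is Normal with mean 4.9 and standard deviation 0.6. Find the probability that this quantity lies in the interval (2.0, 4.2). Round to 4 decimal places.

Conditional on each line, P(2.0 < X < 4.2): I: 0.251527; II: 0.121672.
By total probability, P(2.0 < X < 4.2) = 0.51·0.251527 + 0.49·0.121672 = 0.187898.

0.1879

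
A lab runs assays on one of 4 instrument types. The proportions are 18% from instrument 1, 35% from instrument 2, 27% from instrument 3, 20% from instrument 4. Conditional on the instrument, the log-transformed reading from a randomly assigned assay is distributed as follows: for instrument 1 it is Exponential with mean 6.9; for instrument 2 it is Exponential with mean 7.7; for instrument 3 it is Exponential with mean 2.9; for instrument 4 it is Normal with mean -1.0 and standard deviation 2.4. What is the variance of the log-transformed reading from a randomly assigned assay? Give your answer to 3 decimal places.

Per component, 1: μ=6.9, E[X²]=95.22; 2: μ=7.7, E[X²]=118.58; 3: μ=2.9, E[X²]=16.82; 4: μ=-1, E[X²]=6.76.
E[X] = 0.18·6.9 + 0.35·7.7 + 0.27·2.9 + 0.2·-1 = 4.52.
E[X²] = 0.18·95.22 + 0.35·118.58 + 0.27·16.82 + 0.2·6.76 = 64.536.
Var(X) = E[X²] − (E[X])² = 64.536 − 20.4304 = 44.1056.

44.106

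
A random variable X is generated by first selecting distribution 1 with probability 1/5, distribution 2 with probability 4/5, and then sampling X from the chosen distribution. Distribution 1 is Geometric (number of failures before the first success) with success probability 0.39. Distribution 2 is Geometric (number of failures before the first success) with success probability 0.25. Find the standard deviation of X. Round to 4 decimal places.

Per component, 1: μ=1.5641, E[X²]=6.45694; 2: μ=3, E[X²]=21.
E[X] = 0.2·1.5641 + 0.8·3 = 2.71282.
E[X²] = 0.2·6.45694 + 0.8·21 = 18.0914.
Var(X) = E[X²] − (E[X])² = 18.0914 − 7.3594 = 10.732.
SD(X) = √10.732 = 3.27597.

3.2760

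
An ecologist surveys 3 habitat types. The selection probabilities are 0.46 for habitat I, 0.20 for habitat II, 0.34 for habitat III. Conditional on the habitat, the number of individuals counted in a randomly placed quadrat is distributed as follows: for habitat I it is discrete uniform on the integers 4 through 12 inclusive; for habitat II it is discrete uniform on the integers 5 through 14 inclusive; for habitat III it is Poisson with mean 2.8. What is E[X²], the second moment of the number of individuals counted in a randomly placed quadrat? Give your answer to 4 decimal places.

55.8243

For each component E[X²] = Var + (mean)², giving I: 70.6667; II: 98.5; III: 10.64.
Overall E[X²] = 0.46·70.6667 + 0.2·98.5 + 0.34·10.64 = 55.8243.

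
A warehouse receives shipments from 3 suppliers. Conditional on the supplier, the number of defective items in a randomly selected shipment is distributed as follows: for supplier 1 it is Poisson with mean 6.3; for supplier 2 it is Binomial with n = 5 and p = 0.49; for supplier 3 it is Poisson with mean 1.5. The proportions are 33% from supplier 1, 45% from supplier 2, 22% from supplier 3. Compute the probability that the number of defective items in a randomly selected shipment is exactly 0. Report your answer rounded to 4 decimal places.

0.0652

Conditional on each supplier, P(X = 0): 1: 0.0018363; 2: 0.0345025; 3: 0.22313.
By total probability, P(X = 0) = 0.33·0.0018363 + 0.45·0.0345025 + 0.22·0.22313 = 0.0652208.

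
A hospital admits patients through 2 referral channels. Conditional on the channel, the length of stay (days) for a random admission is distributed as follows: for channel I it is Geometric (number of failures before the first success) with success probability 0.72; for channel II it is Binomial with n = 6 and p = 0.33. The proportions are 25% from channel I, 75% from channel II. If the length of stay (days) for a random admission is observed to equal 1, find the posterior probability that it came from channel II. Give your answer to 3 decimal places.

0.799

Likelihoods P(X=1 | ·): I: 0.2016; II: 0.267325.
Posterior ∝ prior × likelihood. Numerator for II: 0.75·0.267325 = 0.200494.
Normalizing constant: 0.25·0.2016 + 0.75·0.267325 = 0.250894.
P(II | observation) = 0.200494 / 0.250894 = 0.799118.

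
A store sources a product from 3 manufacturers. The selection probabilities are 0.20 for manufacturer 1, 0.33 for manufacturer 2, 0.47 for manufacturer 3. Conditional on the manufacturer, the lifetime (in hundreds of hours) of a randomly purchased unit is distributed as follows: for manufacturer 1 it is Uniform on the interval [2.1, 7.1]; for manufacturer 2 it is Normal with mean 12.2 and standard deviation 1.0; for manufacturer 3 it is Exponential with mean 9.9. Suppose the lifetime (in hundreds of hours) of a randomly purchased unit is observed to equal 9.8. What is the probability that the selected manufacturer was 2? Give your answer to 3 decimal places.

Likelihoods f(9.8 | ·): 1: 0; 2: 0.0223945; 3: 0.0375368.
Posterior ∝ prior × likelihood. Numerator for 2: 0.33·0.0223945 = 0.00739019.
Normalizing constant: 0.2·0 + 0.33·0.0223945 + 0.47·0.0375368 = 0.0250325.
P(2 | observation) = 0.00739019 / 0.0250325 = 0.295224.

0.295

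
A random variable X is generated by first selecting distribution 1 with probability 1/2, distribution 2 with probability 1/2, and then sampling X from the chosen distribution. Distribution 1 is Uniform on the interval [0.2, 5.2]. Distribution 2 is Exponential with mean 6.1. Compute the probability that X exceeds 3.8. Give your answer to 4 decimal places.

Conditional on each component, P(X > 3.8): 1: 0.28; 2: 0.536359.
By total probability, P(X > 3.8) = 0.5·0.28 + 0.5·0.536359 = 0.40818.

0.4082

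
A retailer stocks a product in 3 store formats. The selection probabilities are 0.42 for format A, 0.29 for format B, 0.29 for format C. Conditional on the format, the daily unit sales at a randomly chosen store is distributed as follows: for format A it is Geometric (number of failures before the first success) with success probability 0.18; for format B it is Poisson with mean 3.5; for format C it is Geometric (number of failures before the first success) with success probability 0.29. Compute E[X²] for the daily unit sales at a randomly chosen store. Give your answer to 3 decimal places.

28.100

For each component E[X²] = Var + (mean)², giving A: 46.0617; B: 15.75; C: 14.4364.
Overall E[X²] = 0.42·46.0617 + 0.29·15.75 + 0.29·14.4364 = 28.1.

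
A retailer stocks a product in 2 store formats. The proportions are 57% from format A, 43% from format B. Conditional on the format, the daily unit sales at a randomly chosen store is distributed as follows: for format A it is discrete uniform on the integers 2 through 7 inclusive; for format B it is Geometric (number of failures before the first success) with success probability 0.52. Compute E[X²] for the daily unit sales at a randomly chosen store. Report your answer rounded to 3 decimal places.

For each component E[X²] = Var + (mean)², giving A: 23.1667; B: 2.62722.
Overall E[X²] = 0.57·23.1667 + 0.43·2.62722 = 14.3347.

14.335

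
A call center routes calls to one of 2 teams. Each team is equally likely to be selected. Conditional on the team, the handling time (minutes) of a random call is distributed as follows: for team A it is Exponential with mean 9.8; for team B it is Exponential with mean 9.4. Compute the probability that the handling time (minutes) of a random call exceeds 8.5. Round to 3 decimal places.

0.412

Conditional on each team, P(X > 8.5): A: 0.420065; B: 0.404843.
By total probability, P(X > 8.5) = 0.5·0.420065 + 0.5·0.404843 = 0.412454.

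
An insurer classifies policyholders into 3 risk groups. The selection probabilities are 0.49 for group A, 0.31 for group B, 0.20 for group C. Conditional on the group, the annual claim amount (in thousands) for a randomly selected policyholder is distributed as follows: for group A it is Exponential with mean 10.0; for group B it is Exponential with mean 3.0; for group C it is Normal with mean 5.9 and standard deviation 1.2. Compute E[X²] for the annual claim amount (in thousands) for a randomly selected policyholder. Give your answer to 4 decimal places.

For each component E[X²] = Var + (mean)², giving A: 200; B: 18; C: 36.25.
Overall E[X²] = 0.49·200 + 0.31·18 + 0.2·36.25 = 110.83.

110.8300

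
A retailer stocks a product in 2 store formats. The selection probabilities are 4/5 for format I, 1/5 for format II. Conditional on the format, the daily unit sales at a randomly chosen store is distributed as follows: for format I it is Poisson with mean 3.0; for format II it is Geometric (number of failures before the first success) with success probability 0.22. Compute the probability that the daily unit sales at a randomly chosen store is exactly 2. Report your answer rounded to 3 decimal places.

Conditional on each format, P(X = 2): I: 0.224042; II: 0.133848.
By total probability, P(X = 2) = 0.8·0.224042 + 0.2·0.133848 = 0.206003.

0.206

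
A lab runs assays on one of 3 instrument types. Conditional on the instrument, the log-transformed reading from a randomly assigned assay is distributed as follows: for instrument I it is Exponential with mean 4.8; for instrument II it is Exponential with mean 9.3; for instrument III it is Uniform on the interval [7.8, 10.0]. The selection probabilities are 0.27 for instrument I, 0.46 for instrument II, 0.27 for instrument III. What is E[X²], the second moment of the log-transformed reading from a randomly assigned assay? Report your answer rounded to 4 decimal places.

113.5080

For each component E[X²] = Var + (mean)², giving I: 46.08; II: 172.98; III: 79.6133.
Overall E[X²] = 0.27·46.08 + 0.46·172.98 + 0.27·79.6133 = 113.508.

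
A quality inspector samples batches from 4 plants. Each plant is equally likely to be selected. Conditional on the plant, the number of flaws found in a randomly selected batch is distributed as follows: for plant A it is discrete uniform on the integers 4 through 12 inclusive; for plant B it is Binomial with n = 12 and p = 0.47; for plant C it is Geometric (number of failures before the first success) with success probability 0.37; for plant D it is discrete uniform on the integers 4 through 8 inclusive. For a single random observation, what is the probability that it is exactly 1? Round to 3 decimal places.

0.060

Conditional on each plant, P(X = 1): A: 0; B: 0.00522774; C: 0.2331; D: 0.
By total probability, P(X = 1) = 0.25·0 + 0.25·0.00522774 + 0.25·0.2331 + 0.25·0 = 0.0595819.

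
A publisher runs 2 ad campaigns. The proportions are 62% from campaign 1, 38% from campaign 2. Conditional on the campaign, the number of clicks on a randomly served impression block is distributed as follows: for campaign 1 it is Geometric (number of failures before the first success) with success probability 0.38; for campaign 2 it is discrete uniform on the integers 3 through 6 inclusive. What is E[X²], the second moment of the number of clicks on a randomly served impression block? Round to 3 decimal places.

12.483

For each component E[X²] = Var + (mean)², giving 1: 6.95568; 2: 21.5.
Overall E[X²] = 0.62·6.95568 + 0.38·21.5 = 12.4825.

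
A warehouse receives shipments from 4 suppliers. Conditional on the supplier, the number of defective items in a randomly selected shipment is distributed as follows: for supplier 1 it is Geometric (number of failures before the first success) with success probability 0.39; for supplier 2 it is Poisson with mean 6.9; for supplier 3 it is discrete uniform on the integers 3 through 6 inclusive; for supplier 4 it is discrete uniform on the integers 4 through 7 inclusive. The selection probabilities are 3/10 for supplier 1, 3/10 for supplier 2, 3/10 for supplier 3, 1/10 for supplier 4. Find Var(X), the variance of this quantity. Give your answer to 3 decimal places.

Per component, 1: μ=1.5641, E[X²]=6.45694; 2: μ=6.9, E[X²]=54.51; 3: μ=4.5, E[X²]=21.5; 4: μ=5.5, E[X²]=31.5.
E[X] = 0.3·1.5641 + 0.3·6.9 + 0.3·4.5 + 0.1·5.5 = 4.43923.
E[X²] = 0.3·6.45694 + 0.3·54.51 + 0.3·21.5 + 0.1·31.5 = 27.8901.
Var(X) = E[X²] − (E[X])² = 27.8901 − 19.7068 = 8.18331.

8.183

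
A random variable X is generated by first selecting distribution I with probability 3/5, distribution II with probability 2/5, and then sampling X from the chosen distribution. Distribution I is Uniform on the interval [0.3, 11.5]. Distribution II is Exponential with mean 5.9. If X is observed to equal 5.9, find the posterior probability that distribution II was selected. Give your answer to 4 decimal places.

0.3177

Likelihoods f(5.9 | ·): I: 0.0892857; II: 0.0623524.
Posterior ∝ prior × likelihood. Numerator for II: 0.4·0.0623524 = 0.024941.
Normalizing constant: 0.6·0.0892857 + 0.4·0.0623524 = 0.0785124.
P(II | observation) = 0.024941 / 0.0785124 = 0.317669.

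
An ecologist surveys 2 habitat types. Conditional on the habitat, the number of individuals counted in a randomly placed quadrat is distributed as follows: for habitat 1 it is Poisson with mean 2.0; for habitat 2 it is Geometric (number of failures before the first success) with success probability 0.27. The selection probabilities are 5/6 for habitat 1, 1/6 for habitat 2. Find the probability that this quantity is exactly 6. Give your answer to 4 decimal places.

0.0168

Conditional on each habitat, P(X = 6): 1: 0.0120298; 2: 0.0408602.
By total probability, P(X = 6) = 0.833333·0.0120298 + 0.166667·0.0408602 = 0.0168349.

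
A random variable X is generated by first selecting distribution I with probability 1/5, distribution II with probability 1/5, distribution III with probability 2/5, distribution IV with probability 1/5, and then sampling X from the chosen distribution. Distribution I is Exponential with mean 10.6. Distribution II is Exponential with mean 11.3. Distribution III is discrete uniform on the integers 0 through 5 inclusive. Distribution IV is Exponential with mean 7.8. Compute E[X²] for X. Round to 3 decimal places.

124.023

For each component E[X²] = Var + (mean)², giving I: 224.72; II: 255.38; III: 9.16667; IV: 121.68.
Overall E[X²] = 0.2·224.72 + 0.2·255.38 + 0.4·9.16667 + 0.2·121.68 = 124.023.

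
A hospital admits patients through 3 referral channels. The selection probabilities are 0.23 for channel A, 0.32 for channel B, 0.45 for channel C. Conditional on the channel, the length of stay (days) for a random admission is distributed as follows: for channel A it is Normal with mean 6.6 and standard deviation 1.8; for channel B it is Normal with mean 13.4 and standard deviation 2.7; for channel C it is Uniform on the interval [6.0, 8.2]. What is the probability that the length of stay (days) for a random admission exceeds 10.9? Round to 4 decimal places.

0.2652

Conditional on each channel, P(X > 10.9): A: 0.00844971; B: 0.822758; C: 0.
By total probability, P(X > 10.9) = 0.23·0.00844971 + 0.32·0.822758 + 0.45·0 = 0.265226.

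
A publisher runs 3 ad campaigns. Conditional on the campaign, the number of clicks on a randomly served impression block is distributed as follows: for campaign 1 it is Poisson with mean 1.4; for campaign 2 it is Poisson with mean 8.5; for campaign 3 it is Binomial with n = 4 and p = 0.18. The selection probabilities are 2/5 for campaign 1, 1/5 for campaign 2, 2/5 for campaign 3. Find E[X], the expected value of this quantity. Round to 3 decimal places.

2.548

Component means — 1: 1.4; 2: 8.5; 3: 0.72.
E[X] = 0.4·1.4 + 0.2·8.5 + 0.4·0.72 = 2.548.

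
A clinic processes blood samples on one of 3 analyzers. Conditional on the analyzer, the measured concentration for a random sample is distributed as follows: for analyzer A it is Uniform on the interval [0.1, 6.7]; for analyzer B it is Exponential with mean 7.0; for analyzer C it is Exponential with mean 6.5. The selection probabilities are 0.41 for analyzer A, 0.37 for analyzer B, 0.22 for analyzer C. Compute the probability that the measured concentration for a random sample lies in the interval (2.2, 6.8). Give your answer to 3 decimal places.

Conditional on each analyzer, P(2.2 < X < 6.8): A: 0.681818; B: 0.351768; C: 0.36158.
By total probability, P(2.2 < X < 6.8) = 0.41·0.681818 + 0.37·0.351768 + 0.22·0.36158 = 0.489247.

0.489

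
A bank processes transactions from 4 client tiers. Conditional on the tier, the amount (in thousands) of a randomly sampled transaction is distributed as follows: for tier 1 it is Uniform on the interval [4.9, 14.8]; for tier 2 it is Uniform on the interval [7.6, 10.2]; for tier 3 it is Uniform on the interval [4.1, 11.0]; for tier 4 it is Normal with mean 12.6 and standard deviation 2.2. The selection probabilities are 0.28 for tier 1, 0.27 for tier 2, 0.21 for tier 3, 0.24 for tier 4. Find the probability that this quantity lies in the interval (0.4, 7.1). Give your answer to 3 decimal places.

0.155

Conditional on each tier, P(0.4 < X < 7.1): 1: 0.222222; 2: 0; 3: 0.434783; 4: 0.00620965.
By total probability, P(0.4 < X < 7.1) = 0.28·0.222222 + 0.27·0 + 0.21·0.434783 + 0.24·0.00620965 = 0.155017.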